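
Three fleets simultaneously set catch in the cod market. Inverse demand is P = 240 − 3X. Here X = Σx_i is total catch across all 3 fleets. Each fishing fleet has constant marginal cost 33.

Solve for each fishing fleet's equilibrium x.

17.25

A representative fishing fleet's profit is π_i = x_i(240 − 3X) − 33x_i, with X = x_i + Σ_{j≠i} x_j.
First-order condition: 207 − 6x_i − 3Σ_{j≠i} x_j = 0.
In a symmetric equilibrium every fishing fleet chooses the same x, so Σ_{j≠i} x_j = 2x. The condition becomes 207 − 12x = 0, giving x = 207/12 = 17.25.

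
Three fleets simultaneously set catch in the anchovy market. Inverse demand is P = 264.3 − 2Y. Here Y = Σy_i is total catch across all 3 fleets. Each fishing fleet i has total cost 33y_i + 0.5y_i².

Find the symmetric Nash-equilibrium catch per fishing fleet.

25.7

A representative fishing fleet's profit is π_i = y_i(264.3 − 2Y) − 33y_i − 0.5y_i², with Y = y_i + Σ_{j≠i} y_j.
First-order condition: 231.3 − 5y_i − 2Σ_{j≠i} y_j = 0.
With identical fishing fleets, set every y_j = y: then 231.3 − 5y − 4y = 0, i.e. y = 231.3/9 = 25.7.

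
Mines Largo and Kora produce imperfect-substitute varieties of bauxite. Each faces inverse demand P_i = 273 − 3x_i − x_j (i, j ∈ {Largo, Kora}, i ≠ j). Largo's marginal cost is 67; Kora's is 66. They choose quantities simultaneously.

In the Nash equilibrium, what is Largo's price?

Mine Largo's profit: π = x_{Largo}(273 − 3x_{Largo} − x_{Kora}) − 67x_{Largo}.
∂π/∂x_{Largo} = 206 − 6x_{Largo} − x_{Kora} = 0 ⇒ x_{Largo} = 103/3 − (1/6)x_{Kora}.
Similarly x_{Kora} = 34.5 − (1/6)x_{Largo}.
Substituting the second reaction function into the first: x_{Largo} = 103/3 − (1/6)(34.5 − (1/6)x_{Largo}), which gives (35/36)x_{Largo} = 343/12 ⇒ x_{Largo} = 29.4.
Then x_{Kora} = 34.5 − (1/6)·29.4 = 29.6.
P_{Largo} = 273 − 3·29.4 − 29.6 = 155.2.

155.2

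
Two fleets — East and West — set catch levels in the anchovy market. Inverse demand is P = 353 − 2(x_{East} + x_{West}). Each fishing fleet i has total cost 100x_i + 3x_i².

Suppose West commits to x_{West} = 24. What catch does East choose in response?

Fishing fleet East's profit: π = x_{East}(353 − 2(x_{East} + x_{West})) − 100x_{East} − 3x_{East}².
∂π/∂x_{East} = 253 − 10x_{East} − 2x_{West} = 0, so x_{East} = 25.3 − 0.2x_{West}.
At x_{West} = 24: x_{East} = 25.3 − 0.2·24 = 20.5.

20.5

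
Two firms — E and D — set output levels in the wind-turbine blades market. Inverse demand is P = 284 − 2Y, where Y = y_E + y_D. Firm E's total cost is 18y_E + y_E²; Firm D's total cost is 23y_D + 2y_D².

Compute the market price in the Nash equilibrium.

Firm E's profit: π = y_E(284 − 2(y_E + y_D)) − 18y_E − y_E².
∂π/∂y_E = 266 − 6y_E − 2y_D = 0, so y_E = 133/3 − (1/3)y_D.
For D: ∂π/∂y_D = 261 − 8y_D − 2y_E = 0 ⇒ y_D = 32.625 − 0.25y_E.
Solving the two reaction functions simultaneously: (1 − (−1/3)(−0.25))y_E = 133/3 − (1/3)·32.625, so (11/12)y_E = 803/24 and y_E = 36.5.
Then y_D = 32.625 − 0.25·36.5 = 23.5.
Equilibrium price: P = 284 − 2·60 = 164.

164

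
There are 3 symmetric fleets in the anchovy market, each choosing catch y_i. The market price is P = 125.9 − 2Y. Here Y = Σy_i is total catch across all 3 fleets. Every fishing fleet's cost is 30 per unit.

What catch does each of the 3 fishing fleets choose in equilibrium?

A representative fishing fleet's profit is π_i = y_i(125.9 − 2Y) − 30y_i, with Y = y_i + Σ_{j≠i} y_j.
First-order condition: 95.9 − 4y_i − 2Σ_{j≠i} y_j = 0.
In a symmetric equilibrium every fishing fleet chooses the same y, so Σ_{j≠i} y_j = 2y. The condition becomes 95.9 − 8y = 0, giving y = 95.9/8 = 11.9875.

11.9875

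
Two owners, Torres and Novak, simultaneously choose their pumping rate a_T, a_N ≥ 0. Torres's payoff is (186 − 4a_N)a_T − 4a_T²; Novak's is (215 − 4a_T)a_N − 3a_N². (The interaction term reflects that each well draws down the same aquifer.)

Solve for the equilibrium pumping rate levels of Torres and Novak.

8, 30.5

Expanding Torres's payoff: 186a_T − 4a_Na_T − 4a_T².
∂π/∂a_T = 186 − 4a_N − 8a_T = 0, so a_T = 23.25 − 0.5a_N.
Likewise for Novak: a_N = 215/6 − (2/3)a_T.
Substituting the second reaction function into the first: a_T = 23.25 − 0.5(215/6 − (2/3)a_T), which gives (2/3)a_T = 16/3 ⇒ a_T = 8.
Then a_N = 215/6 − (2/3)·8 = 30.5.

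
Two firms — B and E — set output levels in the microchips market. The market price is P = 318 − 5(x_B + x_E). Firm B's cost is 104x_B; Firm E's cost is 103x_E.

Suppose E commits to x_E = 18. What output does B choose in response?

12.4

Firm B's profit: π = x_B(318 − 5(x_B + x_E)) − 104x_B.
∂π/∂x_B = 214 − 10x_B − 5x_E = 0, so x_B = 21.4 − 0.5x_E.
At x_E = 18: x_B = 21.4 − 0.5·18 = 12.4.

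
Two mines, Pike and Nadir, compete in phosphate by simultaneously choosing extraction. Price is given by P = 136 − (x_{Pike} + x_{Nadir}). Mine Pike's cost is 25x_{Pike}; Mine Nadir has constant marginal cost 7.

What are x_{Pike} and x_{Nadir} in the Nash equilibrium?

31, 49

Mine Pike's profit: π = x_{Pike}(136 − (x_{Pike} + x_{Nadir})) − 25x_{Pike}.
∂π/∂x_{Pike} = 111 − 2x_{Pike} − x_{Nadir} = 0, so x_{Pike} = 55.5 − 0.5x_{Nadir}.
By the same steps for Nadir: x_{Nadir} = 64.5 − 0.5x_{Pike}.
Plugging x_{Nadir} into Pike's best response: x_{Pike} = 55.5 − 0.5(64.5 − 0.5x_{Pike}) ⇒ 0.75x_{Pike} = 23.25, so x_{Pike} = 31.
Then x_{Nadir} = 64.5 − 0.5·31 = 49.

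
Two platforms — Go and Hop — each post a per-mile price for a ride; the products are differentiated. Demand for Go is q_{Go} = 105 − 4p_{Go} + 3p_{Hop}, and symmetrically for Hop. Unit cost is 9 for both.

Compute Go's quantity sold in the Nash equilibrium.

76.8

Go's profit: π = (p_{Go} − 9)(105 − 4p_{Go} + 3p_{Hop}).
∂π/∂p_{Go} = 141 − 8p_{Go} + 3p_{Hop} = 0 ⇒ p_{Go} = 17.625 + 0.375p_{Hop}.
By symmetry p_{Hop} = p_{Go}; substituting into the reaction function, 0.625p_{Go} = 17.625 and p_{Go} = 28.2.
q_{Go} = 105 − 4·28.2 + 3·28.2 = 76.8.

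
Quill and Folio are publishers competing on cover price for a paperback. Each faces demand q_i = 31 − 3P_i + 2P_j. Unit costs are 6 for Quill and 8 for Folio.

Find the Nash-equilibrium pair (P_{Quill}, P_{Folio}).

Quill's profit: π = (P_{Quill} − 6)(31 − 3P_{Quill} + 2P_{Folio}).
∂π/∂P_{Quill} = 49 − 6P_{Quill} + 2P_{Folio} = 0 ⇒ P_{Quill} = 49/6 + (1/3)P_{Folio}.
Similarly P_{Folio} = 55/6 + (1/3)P_{Quill}.
Substituting the second reaction function into the first: P_{Quill} = 49/6 + (1/3)(55/6 + (1/3)P_{Quill}), which gives (8/9)P_{Quill} = 101/9 ⇒ P_{Quill} = 12.625.
Then P_{Folio} = 55/6 + (1/3)·12.625 = 13.375.

12.625, 13.375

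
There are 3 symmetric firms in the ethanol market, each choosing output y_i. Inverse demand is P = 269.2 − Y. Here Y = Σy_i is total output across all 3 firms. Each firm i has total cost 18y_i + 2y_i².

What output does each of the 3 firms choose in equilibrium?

A representative firm's profit is π_i = y_i(269.2 − Y) − 18y_i − 2y_i², with Y = y_i + Σ_{j≠i} y_j.
First-order condition: 251.2 − 6y_i − Σ_{j≠i} y_j = 0.
With identical firms, set every y_j = y: then 251.2 − 6y − 2y = 0, i.e. y = 251.2/8 = 31.4.

31.4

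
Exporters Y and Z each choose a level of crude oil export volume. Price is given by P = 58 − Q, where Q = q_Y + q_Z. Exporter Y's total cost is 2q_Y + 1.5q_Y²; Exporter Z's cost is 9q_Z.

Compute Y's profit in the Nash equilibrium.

Exporter Y's profit: π = q_Y(58 − (q_Y + q_Z)) − 2q_Y − 1.5q_Y².
∂π/∂q_Y = 56 − 5q_Y − q_Z = 0, so q_Y = 11.2 − 0.2q_Z.
For Z: ∂π/∂q_Z = 49 − 2q_Z − q_Y = 0 ⇒ q_Z = 24.5 − 0.5q_Y.
Substituting the second reaction function into the first: q_Y = 11.2 − 0.2(24.5 − 0.5q_Y), which gives 0.9q_Y = 6.3 ⇒ q_Y = 7.
Then q_Z = 24.5 − 0.5·7 = 21.
Price P = 58 − 28 = 30.
Y's profit: (30 − 2)·7 − 1.5(7)² = 122.5.

122.5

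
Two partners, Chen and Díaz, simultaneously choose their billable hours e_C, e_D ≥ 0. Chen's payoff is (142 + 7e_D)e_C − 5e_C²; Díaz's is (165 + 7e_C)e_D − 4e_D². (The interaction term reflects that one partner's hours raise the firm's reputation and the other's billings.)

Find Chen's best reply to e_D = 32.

36.6

Expanding Chen's payoff: 142e_C + 7e_De_C − 5e_C².
∂π/∂e_C = 142 + 7e_D − 10e_C = 0, so e_C = 14.2 + 0.7e_D.
At e_D = 32: e_C = 14.2 + 0.7·32 = 36.6.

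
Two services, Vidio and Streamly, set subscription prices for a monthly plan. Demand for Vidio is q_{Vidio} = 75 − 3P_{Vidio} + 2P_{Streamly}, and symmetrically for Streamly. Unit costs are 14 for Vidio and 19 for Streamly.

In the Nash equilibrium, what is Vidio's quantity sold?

Vidio's profit: π = (P_{Vidio} − 14)(75 − 3P_{Vidio} + 2P_{Streamly}).
∂π/∂P_{Vidio} = 117 − 6P_{Vidio} + 2P_{Streamly} = 0 ⇒ P_{Vidio} = 19.5 + (1/3)P_{Streamly}.
Similarly P_{Streamly} = 22 + (1/3)P_{Vidio}.
Solving the two reaction functions simultaneously: (1 − (1/3)(1/3))P_{Vidio} = 19.5 + (1/3)·22, so (8/9)P_{Vidio} = 161/6 and P_{Vidio} = 30.1875.
Then P_{Streamly} = 22 + (1/3)·30.1875 = 32.0625.
q_{Vidio} = 75 − 3·30.1875 + 2·32.0625 = 48.5625.

48.5625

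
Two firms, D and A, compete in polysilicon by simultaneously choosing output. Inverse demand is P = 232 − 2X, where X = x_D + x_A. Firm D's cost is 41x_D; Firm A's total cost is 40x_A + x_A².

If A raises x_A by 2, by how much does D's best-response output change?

Firm D's profit: π = x_D(232 − 2(x_D + x_A)) − 41x_D.
∂π/∂x_D = 191 − 4x_D − 2x_A = 0, so x_D = 47.75 − 0.5x_A.
The reaction-function slope is −0.5, so a 2-unit rise in x_A moves x_D by −0.5 × 2 = −1. D's best response falls — the actions are strategic substitutes.

-1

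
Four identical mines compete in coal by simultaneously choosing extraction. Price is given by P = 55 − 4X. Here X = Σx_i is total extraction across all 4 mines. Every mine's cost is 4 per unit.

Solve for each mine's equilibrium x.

A representative mine's profit is π_i = x_i(55 − 4X) − 4x_i, with X = x_i + Σ_{j≠i} x_j.
First-order condition: 51 − 8x_i − 4Σ_{j≠i} x_j = 0.
Imposing symmetry (x_j = x for all j) turns Σ_{j≠i} x_j into 3x, so 51 = 20x and x = 2.55.

2.55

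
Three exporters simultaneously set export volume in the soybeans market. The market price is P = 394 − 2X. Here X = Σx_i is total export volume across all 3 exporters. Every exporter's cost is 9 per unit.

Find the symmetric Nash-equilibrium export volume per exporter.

48.125

A representative exporter's profit is π_i = x_i(394 − 2X) − 9x_i, with X = x_i + Σ_{j≠i} x_j.
First-order condition: 385 − 4x_i − 2Σ_{j≠i} x_j = 0.
In a symmetric equilibrium every exporter chooses the same x, so Σ_{j≠i} x_j = 2x. The condition becomes 385 − 8x = 0, giving x = 385/8 = 48.125.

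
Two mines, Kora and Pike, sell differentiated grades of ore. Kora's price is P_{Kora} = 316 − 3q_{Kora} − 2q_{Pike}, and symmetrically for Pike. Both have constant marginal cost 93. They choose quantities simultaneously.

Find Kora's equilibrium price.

Mine Kora's profit: π = q_{Kora}(316 − 3q_{Kora} − 2q_{Pike}) − 93q_{Kora}.
∂π/∂q_{Kora} = 223 − 6q_{Kora} − 2q_{Pike} = 0 ⇒ q_{Kora} = 223/6 − (1/3)q_{Pike}.
By symmetry q_{Pike} = q_{Kora}; substituting into the reaction function, (4/3)q_{Kora} = 223/6 and q_{Kora} = 27.875.
P_{Kora} = 316 − 3·27.875 − 2·27.875 = 176.625.

176.625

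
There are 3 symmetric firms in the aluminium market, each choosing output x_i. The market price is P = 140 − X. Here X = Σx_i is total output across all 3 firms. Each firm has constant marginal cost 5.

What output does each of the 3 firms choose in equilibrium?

A representative firm's profit is π_i = x_i(140 − X) − 5x_i, with X = x_i + Σ_{j≠i} x_j.
First-order condition: 135 − 2x_i − Σ_{j≠i} x_j = 0.
Imposing symmetry (x_j = x for all j) turns Σ_{j≠i} x_j into 2x, so 135 = 4x and x = 33.75.

33.75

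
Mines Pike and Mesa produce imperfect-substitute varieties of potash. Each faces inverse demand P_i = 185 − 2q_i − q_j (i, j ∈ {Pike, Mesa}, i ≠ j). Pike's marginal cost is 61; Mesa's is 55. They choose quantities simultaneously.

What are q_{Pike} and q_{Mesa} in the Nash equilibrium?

Mine Pike's profit: π = q_{Pike}(185 − 2q_{Pike} − q_{Mesa}) − 61q_{Pike}.
∂π/∂q_{Pike} = 124 − 4q_{Pike} − q_{Mesa} = 0 ⇒ q_{Pike} = 31 − 0.25q_{Mesa}.
Similarly q_{Mesa} = 32.5 − 0.25q_{Pike}.
Substituting the second reaction function into the first: q_{Pike} = 31 − 0.25(32.5 − 0.25q_{Pike}), which gives 0.9375q_{Pike} = 22.875 ⇒ q_{Pike} = 24.4.
Then q_{Mesa} = 32.5 − 0.25·24.4 = 26.4.

24.4, 26.4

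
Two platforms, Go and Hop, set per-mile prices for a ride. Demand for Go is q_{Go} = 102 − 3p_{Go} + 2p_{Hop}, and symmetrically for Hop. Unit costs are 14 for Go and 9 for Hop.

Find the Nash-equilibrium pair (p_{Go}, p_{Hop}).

Go's profit: π = (p_{Go} − 14)(102 − 3p_{Go} + 2p_{Hop}).
∂π/∂p_{Go} = 144 − 6p_{Go} + 2p_{Hop} = 0 ⇒ p_{Go} = 24 + (1/3)p_{Hop}.
Similarly p_{Hop} = 21.5 + (1/3)p_{Go}.
Substituting the second reaction function into the first: p_{Go} = 24 + (1/3)(21.5 + (1/3)p_{Go}), which gives (8/9)p_{Go} = 187/6 ⇒ p_{Go} = 35.0625.
Then p_{Hop} = 21.5 + (1/3)·35.0625 = 33.1875.

35.0625, 33.1875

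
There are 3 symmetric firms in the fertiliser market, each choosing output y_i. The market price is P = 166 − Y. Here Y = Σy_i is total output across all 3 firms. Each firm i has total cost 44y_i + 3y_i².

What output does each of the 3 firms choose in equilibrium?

12.2

A representative firm's profit is π_i = y_i(166 − Y) − 44y_i − 3y_i², with Y = y_i + Σ_{j≠i} y_j.
First-order condition: 122 − 8y_i − Σ_{j≠i} y_j = 0.
With identical firms, set every y_j = y: then 122 − 8y − 2y = 0, i.e. y = 122/10 = 12.2.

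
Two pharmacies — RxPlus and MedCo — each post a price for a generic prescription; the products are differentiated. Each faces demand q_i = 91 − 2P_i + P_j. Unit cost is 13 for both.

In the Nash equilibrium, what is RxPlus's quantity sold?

52

RxPlus's profit: π = (P_{RxPlus} − 13)(91 − 2P_{RxPlus} + P_{MedCo}).
∂π/∂P_{RxPlus} = 117 − 4P_{RxPlus} + P_{MedCo} = 0 ⇒ P_{RxPlus} = 29.25 + 0.25P_{MedCo}.
The game is symmetric, so in equilibrium P_{MedCo} = P_{RxPlus}: the reaction function gives 0.75P_{RxPlus} = 29.25, hence P_{RxPlus} = 39.
q_{RxPlus} = 91 − 2·39 + 39 = 52.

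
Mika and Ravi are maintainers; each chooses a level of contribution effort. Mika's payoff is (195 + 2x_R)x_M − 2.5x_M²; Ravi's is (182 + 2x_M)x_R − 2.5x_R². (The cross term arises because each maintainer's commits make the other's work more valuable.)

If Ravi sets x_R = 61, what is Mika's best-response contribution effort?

Expanding Mika's payoff: 195x_M + 2x_Rx_M − 2.5x_M².
∂π/∂x_M = 195 + 2x_R − 5x_M = 0, so x_M = 39 + 0.4x_R.
At x_R = 61: x_M = 39 + 0.4·61 = 63.4.

63.4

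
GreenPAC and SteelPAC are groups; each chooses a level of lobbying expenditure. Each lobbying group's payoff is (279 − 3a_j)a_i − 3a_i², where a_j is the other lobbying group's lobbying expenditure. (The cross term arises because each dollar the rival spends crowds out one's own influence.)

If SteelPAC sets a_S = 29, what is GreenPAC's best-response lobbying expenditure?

GreenPAC's payoff is (279 − 3a_S)a_G − 3a_G².
∂π/∂a_G = 279 − 3a_S − 6a_G = 0, so a_G = 46.5 − 0.5a_S.
At a_S = 29: a_G = 46.5 − 0.5·29 = 32.

32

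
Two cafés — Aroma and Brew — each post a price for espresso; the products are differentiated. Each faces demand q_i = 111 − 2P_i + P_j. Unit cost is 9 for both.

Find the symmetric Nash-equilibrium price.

Aroma's profit: π = (P_{Aroma} − 9)(111 − 2P_{Aroma} + P_{Brew}).
∂π/∂P_{Aroma} = 129 − 4P_{Aroma} + P_{Brew} = 0 ⇒ P_{Aroma} = 32.25 + 0.25P_{Brew}.
The game is symmetric, so in equilibrium P_{Brew} = P_{Aroma}: the reaction function gives 0.75P_{Aroma} = 32.25, hence P_{Aroma} = 43.

43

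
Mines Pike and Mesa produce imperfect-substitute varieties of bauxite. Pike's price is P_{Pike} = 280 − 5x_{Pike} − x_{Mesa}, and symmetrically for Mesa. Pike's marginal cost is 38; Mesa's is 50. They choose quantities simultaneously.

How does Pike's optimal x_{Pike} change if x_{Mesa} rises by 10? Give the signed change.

Mine Pike's profit: π = x_{Pike}(280 − 5x_{Pike} − x_{Mesa}) − 38x_{Pike}.
∂π/∂x_{Pike} = 242 − 10x_{Pike} − x_{Mesa} = 0 ⇒ x_{Pike} = 24.2 − 0.1x_{Mesa}.
The reaction-function slope is −0.1, so a 10-unit rise in x_{Mesa} moves x_{Pike} by −0.1 × 10 = −1. Pike's best response falls — the actions are strategic substitutes.

-1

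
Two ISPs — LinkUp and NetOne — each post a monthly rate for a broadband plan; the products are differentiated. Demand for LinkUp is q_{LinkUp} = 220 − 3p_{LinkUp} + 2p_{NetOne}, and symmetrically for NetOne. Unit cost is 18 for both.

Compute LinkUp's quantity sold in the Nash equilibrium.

151.5

LinkUp's profit: π = (p_{LinkUp} − 18)(220 − 3p_{LinkUp} + 2p_{NetOne}).
∂π/∂p_{LinkUp} = 274 − 6p_{LinkUp} + 2p_{NetOne} = 0 ⇒ p_{LinkUp} = 137/3 + (1/3)p_{NetOne}.
By symmetry p_{NetOne} = p_{LinkUp}; substituting into the reaction function, (2/3)p_{LinkUp} = 137/3 and p_{LinkUp} = 68.5.
q_{LinkUp} = 220 − 3·68.5 + 2·68.5 = 151.5.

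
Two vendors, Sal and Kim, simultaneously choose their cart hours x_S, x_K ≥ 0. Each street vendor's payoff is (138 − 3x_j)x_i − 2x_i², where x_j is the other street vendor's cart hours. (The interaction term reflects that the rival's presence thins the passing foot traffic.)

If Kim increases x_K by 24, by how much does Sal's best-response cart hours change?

Sal's payoff is (138 − 3x_K)x_S − 2x_S².
∂π/∂x_S = 138 − 3x_K − 4x_S = 0, so x_S = 34.5 − 0.75x_K.
The reaction-function slope is −0.75, so a 24-unit rise in x_K moves x_S by −0.75 × 24 = −18. Sal's best response falls — the actions are strategic substitutes.

-18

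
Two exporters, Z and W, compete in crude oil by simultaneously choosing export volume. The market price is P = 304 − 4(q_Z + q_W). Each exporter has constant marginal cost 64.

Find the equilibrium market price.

Exporter Z's profit: π = q_Z(304 − 4(q_Z + q_W)) − 64q_Z.
∂π/∂q_Z = 240 − 8q_Z − 4q_W = 0, so q_Z = 30 − 0.5q_W.
Setting q_Z = q_W in the reaction function: q_Z = 30 − 0.5q_Z, so q_Z = 30 / 1.5 = 20.
Equilibrium price: P = 304 − 4·40 = 144.

144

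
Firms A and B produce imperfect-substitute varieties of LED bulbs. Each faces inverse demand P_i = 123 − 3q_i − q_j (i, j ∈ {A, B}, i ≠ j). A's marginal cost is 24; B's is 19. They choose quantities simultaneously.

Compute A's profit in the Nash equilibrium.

588

Firm A's profit: π = q_A(123 − 3q_A − q_B) − 24q_A.
∂π/∂q_A = 99 − 6q_A − q_B = 0 ⇒ q_A = 16.5 − (1/6)q_B.
Similarly q_B = 52/3 − (1/6)q_A.
Plugging q_B into A's best response: q_A = 16.5 − (1/6)(52/3 − (1/6)q_A) ⇒ (35/36)q_A = 245/18, so q_A = 14.
Then q_B = 52/3 − (1/6)·14 = 15.
P_A = 123 − 3·14 − 15 = 66.
Profit = (66 − 24)·14 = 588.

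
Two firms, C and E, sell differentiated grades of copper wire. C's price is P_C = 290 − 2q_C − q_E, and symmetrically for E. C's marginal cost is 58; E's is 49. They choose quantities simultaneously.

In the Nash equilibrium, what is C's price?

149.6

Firm C's profit: π = q_C(290 − 2q_C − q_E) − 58q_C.
∂π/∂q_C = 232 − 4q_C − q_E = 0 ⇒ q_C = 58 − 0.25q_E.
Similarly q_E = 60.25 − 0.25q_C.
Substituting the second reaction function into the first: q_C = 58 − 0.25(60.25 − 0.25q_C), which gives 0.9375q_C = 42.9375 ⇒ q_C = 45.8.
Then q_E = 60.25 − 0.25·45.8 = 48.8.
P_C = 290 − 2·45.8 − 48.8 = 149.6.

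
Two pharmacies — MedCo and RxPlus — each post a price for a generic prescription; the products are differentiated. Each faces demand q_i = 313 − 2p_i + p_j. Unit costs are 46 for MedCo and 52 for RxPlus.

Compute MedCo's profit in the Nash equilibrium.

16128.08

MedCo's profit: π = (p_{MedCo} − 46)(313 − 2p_{MedCo} + p_{RxPlus}).
∂π/∂p_{MedCo} = 405 − 4p_{MedCo} + p_{RxPlus} = 0 ⇒ p_{MedCo} = 101.25 + 0.25p_{RxPlus}.
Similarly p_{RxPlus} = 104.25 + 0.25p_{MedCo}.
Substituting the second reaction function into the first: p_{MedCo} = 101.25 + 0.25(104.25 + 0.25p_{MedCo}), which gives 0.9375p_{MedCo} = 127.3125 ⇒ p_{MedCo} = 135.8.
Then p_{RxPlus} = 104.25 + 0.25·135.8 = 138.2.
q_{MedCo} = 313 − 2·135.8 + 138.2 = 179.6.
Profit = (135.8 − 46)·179.6 = 16128.08.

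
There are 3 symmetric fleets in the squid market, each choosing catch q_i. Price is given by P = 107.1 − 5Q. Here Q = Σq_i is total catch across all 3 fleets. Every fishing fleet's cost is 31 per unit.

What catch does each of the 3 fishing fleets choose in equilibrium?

A representative fishing fleet's profit is π_i = q_i(107.1 − 5Q) − 31q_i, with Q = q_i + Σ_{j≠i} q_j.
First-order condition: 76.1 − 10q_i − 5Σ_{j≠i} q_j = 0.
Imposing symmetry (q_j = q for all j) turns Σ_{j≠i} q_j into 2q, so 76.1 = 20q and q = 3.805.

3.805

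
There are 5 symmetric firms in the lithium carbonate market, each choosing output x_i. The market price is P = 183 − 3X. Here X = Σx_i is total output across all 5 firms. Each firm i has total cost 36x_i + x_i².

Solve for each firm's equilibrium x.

7.35

A representative firm's profit is π_i = x_i(183 − 3X) − 36x_i − x_i², with X = x_i + Σ_{j≠i} x_j.
First-order condition: 147 − 8x_i − 3Σ_{j≠i} x_j = 0.
In a symmetric equilibrium every firm chooses the same x, so Σ_{j≠i} x_j = 4x. The condition becomes 147 − 20x = 0, giving x = 147/20 = 7.35.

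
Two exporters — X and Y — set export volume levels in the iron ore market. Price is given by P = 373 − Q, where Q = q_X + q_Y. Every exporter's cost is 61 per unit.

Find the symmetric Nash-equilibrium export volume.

104

Exporter X's profit: π = q_X(373 − (q_X + q_Y)) − 61q_X.
∂π/∂q_X = 312 − 2q_X − q_Y = 0, so q_X = 156 − 0.5q_Y.
Setting q_X = q_Y in the reaction function: q_X = 156 − 0.5q_X, so q_X = 156 / 1.5 = 104.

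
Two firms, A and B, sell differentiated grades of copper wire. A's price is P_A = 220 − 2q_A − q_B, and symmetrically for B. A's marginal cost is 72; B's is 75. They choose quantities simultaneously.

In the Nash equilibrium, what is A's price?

Firm A's profit: π = q_A(220 − 2q_A − q_B) − 72q_A.
∂π/∂q_A = 148 − 4q_A − q_B = 0 ⇒ q_A = 37 − 0.25q_B.
Similarly q_B = 36.25 − 0.25q_A.
Plugging q_B into A's best response: q_A = 37 − 0.25(36.25 − 0.25q_A) ⇒ 0.9375q_A = 27.9375, so q_A = 29.8.
Then q_B = 36.25 − 0.25·29.8 = 28.8.
P_A = 220 − 2·29.8 − 28.8 = 131.6.

131.6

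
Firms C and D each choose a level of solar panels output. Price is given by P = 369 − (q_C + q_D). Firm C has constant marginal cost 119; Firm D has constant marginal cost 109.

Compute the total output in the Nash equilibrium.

170

Firm C's profit: π = q_C(369 − (q_C + q_D)) − 119q_C.
∂π/∂q_C = 250 − 2q_C − q_D = 0, so q_C = 125 − 0.5q_D.
By the same steps for D: q_D = 130 − 0.5q_C.
Substituting the second reaction function into the first: q_C = 125 − 0.5(130 − 0.5q_C), which gives 0.75q_C = 60 ⇒ q_C = 80.
Then q_D = 130 − 0.5·80 = 90.
Total output: 80 + 90 = 170.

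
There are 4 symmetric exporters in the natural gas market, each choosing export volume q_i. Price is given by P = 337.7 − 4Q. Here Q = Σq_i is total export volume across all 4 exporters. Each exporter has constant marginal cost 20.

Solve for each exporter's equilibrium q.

A representative exporter's profit is π_i = q_i(337.7 − 4Q) − 20q_i, with Q = q_i + Σ_{j≠i} q_j.
First-order condition: 317.7 − 8q_i − 4Σ_{j≠i} q_j = 0.
In a symmetric equilibrium every exporter chooses the same q, so Σ_{j≠i} q_j = 3q. The condition becomes 317.7 − 20q = 0, giving q = 317.7/20 = 15.885.

15.885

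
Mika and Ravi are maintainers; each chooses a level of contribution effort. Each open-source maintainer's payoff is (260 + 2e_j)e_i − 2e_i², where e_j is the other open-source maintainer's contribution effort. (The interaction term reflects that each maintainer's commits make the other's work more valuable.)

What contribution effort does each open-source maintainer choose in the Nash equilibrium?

Mika's payoff is (260 + 2e_R)e_M − 2e_M².
∂π/∂e_M = 260 + 2e_R − 4e_M = 0, so e_M = 65 + 0.5e_R.
Setting e_M = e_R in the reaction function: e_M = 65 + 0.5e_M, so e_M = 65 / 0.5 = 130.

130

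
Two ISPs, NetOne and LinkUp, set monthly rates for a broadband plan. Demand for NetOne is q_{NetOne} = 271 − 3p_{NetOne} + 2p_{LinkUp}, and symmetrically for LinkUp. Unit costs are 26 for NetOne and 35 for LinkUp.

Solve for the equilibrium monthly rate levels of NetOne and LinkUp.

88.9375, 92.3125

NetOne's profit: π = (p_{NetOne} − 26)(271 − 3p_{NetOne} + 2p_{LinkUp}).
∂π/∂p_{NetOne} = 349 − 6p_{NetOne} + 2p_{LinkUp} = 0 ⇒ p_{NetOne} = 349/6 + (1/3)p_{LinkUp}.
Similarly p_{LinkUp} = 188/3 + (1/3)p_{NetOne}.
Substituting the second reaction function into the first: p_{NetOne} = 349/6 + (1/3)(188/3 + (1/3)p_{NetOne}), which gives (8/9)p_{NetOne} = 1423/18 ⇒ p_{NetOne} = 88.9375.
Then p_{LinkUp} = 188/3 + (1/3)·88.9375 = 92.3125.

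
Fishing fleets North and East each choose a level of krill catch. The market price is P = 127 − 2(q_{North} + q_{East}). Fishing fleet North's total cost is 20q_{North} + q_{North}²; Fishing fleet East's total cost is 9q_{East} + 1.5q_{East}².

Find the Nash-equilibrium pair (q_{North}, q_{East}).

Fishing fleet North's profit: π = q_{North}(127 − 2(q_{North} + q_{East})) − 20q_{North} − q_{North}².
∂π/∂q_{North} = 107 − 6q_{North} − 2q_{East} = 0, so q_{North} = 107/6 − (1/3)q_{East}.
For East: ∂π/∂q_{East} = 118 − 7q_{East} − 2q_{North} = 0 ⇒ q_{East} = 118/7 − (2/7)q_{North}.
Plugging q_{East} into North's best response: q_{North} = 107/6 − (1/3)(118/7 − (2/7)q_{North}) ⇒ (19/21)q_{North} = 171/14, so q_{North} = 13.5.
Then q_{East} = 118/7 − (2/7)·13.5 = 13.

13.5, 13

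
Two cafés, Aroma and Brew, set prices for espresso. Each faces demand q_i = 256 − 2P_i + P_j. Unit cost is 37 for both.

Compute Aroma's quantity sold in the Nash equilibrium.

146

Aroma's profit: π = (P_{Aroma} − 37)(256 − 2P_{Aroma} + P_{Brew}).
∂π/∂P_{Aroma} = 330 − 4P_{Aroma} + P_{Brew} = 0 ⇒ P_{Aroma} = 82.5 + 0.25P_{Brew}.
Setting P_{Aroma} = P_{Brew} in the reaction function: P_{Aroma} = 82.5 + 0.25P_{Aroma}, so P_{Aroma} = 82.5 / 0.75 = 110.
q_{Aroma} = 256 − 2·110 + 110 = 146.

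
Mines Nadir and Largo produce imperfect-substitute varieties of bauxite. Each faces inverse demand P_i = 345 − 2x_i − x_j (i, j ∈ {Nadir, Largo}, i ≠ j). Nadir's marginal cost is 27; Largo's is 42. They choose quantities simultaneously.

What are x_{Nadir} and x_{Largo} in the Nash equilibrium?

64.6, 59.6

Mine Nadir's profit: π = x_{Nadir}(345 − 2x_{Nadir} − x_{Largo}) − 27x_{Nadir}.
∂π/∂x_{Nadir} = 318 − 4x_{Nadir} − x_{Largo} = 0 ⇒ x_{Nadir} = 79.5 − 0.25x_{Largo}.
Similarly x_{Largo} = 75.75 − 0.25x_{Nadir}.
Substituting the second reaction function into the first: x_{Nadir} = 79.5 − 0.25(75.75 − 0.25x_{Nadir}), which gives 0.9375x_{Nadir} = 60.5625 ⇒ x_{Nadir} = 64.6.
Then x_{Largo} = 75.75 − 0.25·64.6 = 59.6.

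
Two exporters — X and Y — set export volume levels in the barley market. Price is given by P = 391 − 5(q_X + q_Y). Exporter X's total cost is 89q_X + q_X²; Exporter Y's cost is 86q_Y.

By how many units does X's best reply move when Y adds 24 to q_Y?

-10

Exporter X's profit: π = q_X(391 − 5(q_X + q_Y)) − 89q_X − q_X².
∂π/∂q_X = 302 − 12q_X − 5q_Y = 0, so q_X = 151/6 − (5/12)q_Y.
The reaction-function slope is −5/12, so a 24-unit rise in q_Y moves q_X by −5/12 × 24 = −10. X's best response falls — the actions are strategic substitutes.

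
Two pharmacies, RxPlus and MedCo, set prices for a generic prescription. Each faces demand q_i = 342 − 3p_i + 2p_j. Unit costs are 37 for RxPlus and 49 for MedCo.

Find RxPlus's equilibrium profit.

18486.75

RxPlus's profit: π = (p_{RxPlus} − 37)(342 − 3p_{RxPlus} + 2p_{MedCo}).
∂π/∂p_{RxPlus} = 453 − 6p_{RxPlus} + 2p_{MedCo} = 0 ⇒ p_{RxPlus} = 75.5 + (1/3)p_{MedCo}.
Similarly p_{MedCo} = 81.5 + (1/3)p_{RxPlus}.
Substituting the second reaction function into the first: p_{RxPlus} = 75.5 + (1/3)(81.5 + (1/3)p_{RxPlus}), which gives (8/9)p_{RxPlus} = 308/3 ⇒ p_{RxPlus} = 115.5.
Then p_{MedCo} = 81.5 + (1/3)·115.5 = 120.
q_{RxPlus} = 342 − 3·115.5 + 2·120 = 235.5.
Profit = (115.5 − 37)·235.5 = 18486.75.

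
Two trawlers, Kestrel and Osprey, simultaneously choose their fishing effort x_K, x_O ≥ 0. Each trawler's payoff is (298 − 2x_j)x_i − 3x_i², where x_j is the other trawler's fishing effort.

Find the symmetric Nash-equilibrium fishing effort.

Kestrel's payoff is (298 − 2x_O)x_K − 3x_K².
∂π/∂x_K = 298 − 2x_O − 6x_K = 0, so x_K = 149/3 − (1/3)x_O.
The game is symmetric, so in equilibrium x_O = x_K: the reaction function gives (4/3)x_K = 149/3, hence x_K = 37.25.

37.25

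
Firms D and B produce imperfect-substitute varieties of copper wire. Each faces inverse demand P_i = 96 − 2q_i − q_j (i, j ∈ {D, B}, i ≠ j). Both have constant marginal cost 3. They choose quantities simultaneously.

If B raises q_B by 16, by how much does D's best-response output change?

Firm D's profit: π = q_D(96 − 2q_D − q_B) − 3q_D.
∂π/∂q_D = 93 − 4q_D − q_B = 0 ⇒ q_D = 23.25 − 0.25q_B.
The reaction-function slope is −0.25, so a 16-unit rise in q_B moves q_D by −0.25 × 16 = −4. D's best response falls — the actions are strategic substitutes.

-4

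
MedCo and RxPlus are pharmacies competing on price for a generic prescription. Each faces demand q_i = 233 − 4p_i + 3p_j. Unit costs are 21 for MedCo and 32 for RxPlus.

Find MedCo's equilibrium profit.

8028.16

MedCo's profit: π = (p_{MedCo} − 21)(233 − 4p_{MedCo} + 3p_{RxPlus}).
∂π/∂p_{MedCo} = 317 − 8p_{MedCo} + 3p_{RxPlus} = 0 ⇒ p_{MedCo} = 39.625 + 0.375p_{RxPlus}.
Similarly p_{RxPlus} = 45.125 + 0.375p_{MedCo}.
Solving the two reaction functions simultaneously: (1 − (0.375)(0.375))p_{MedCo} = 39.625 + 0.375·45.125, so (55/64)p_{MedCo} = 3619/64 and p_{MedCo} = 65.8.
Then p_{RxPlus} = 45.125 + 0.375·65.8 = 69.8.
q_{MedCo} = 233 − 4·65.8 + 3·69.8 = 179.2.
Profit = (65.8 − 21)·179.2 = 8028.16.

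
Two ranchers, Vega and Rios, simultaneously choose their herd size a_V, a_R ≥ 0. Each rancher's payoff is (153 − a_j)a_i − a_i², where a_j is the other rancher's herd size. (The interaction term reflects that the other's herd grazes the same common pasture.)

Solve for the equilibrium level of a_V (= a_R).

51

Vega's payoff is (153 − a_R)a_V − a_V².
∂π/∂a_V = 153 − a_R − 2a_V = 0, so a_V = 76.5 − 0.5a_R.
By symmetry a_R = a_V; substituting into the reaction function, 1.5a_V = 76.5 and a_V = 51.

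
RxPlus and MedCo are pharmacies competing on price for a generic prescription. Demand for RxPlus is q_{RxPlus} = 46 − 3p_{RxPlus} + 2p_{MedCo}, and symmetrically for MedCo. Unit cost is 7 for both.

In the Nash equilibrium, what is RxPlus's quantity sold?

RxPlus's profit: π = (p_{RxPlus} − 7)(46 − 3p_{RxPlus} + 2p_{MedCo}).
∂π/∂p_{RxPlus} = 67 − 6p_{RxPlus} + 2p_{MedCo} = 0 ⇒ p_{RxPlus} = 67/6 + (1/3)p_{MedCo}.
By symmetry p_{MedCo} = p_{RxPlus}; substituting into the reaction function, (2/3)p_{RxPlus} = 67/6 and p_{RxPlus} = 16.75.
q_{RxPlus} = 46 − 3·16.75 + 2·16.75 = 29.25.

29.25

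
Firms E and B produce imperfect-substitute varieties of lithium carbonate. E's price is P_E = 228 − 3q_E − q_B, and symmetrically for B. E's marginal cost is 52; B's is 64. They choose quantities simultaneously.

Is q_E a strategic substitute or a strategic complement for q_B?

Firm E's profit: π = q_E(228 − 3q_E − q_B) − 52q_E.
∂π/∂q_E = 176 − 6q_E − q_B = 0 ⇒ q_E = 88/3 − (1/6)q_B.
The best-response slope dq_E/dq_B = −1/6 < 0: the reaction function is downward-sloping, so the choices are strategic substitutes.

strategic substitutes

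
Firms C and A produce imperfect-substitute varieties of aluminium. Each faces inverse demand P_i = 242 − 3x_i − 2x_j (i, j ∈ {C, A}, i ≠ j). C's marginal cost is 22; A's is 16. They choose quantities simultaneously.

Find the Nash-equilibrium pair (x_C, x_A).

27.125, 28.625

Firm C's profit: π = x_C(242 − 3x_C − 2x_A) − 22x_C.
∂π/∂x_C = 220 − 6x_C − 2x_A = 0 ⇒ x_C = 110/3 − (1/3)x_A.
Similarly x_A = 113/3 − (1/3)x_C.
Plugging x_A into C's best response: x_C = 110/3 − (1/3)(113/3 − (1/3)x_C) ⇒ (8/9)x_C = 217/9, so x_C = 27.125.
Then x_A = 113/3 − (1/3)·27.125 = 28.625.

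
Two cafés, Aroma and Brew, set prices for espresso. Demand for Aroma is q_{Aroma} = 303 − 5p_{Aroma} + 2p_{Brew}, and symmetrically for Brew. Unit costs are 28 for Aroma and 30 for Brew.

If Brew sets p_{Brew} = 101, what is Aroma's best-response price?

64.5

Aroma's profit: π = (p_{Aroma} − 28)(303 − 5p_{Aroma} + 2p_{Brew}).
∂π/∂p_{Aroma} = 443 − 10p_{Aroma} + 2p_{Brew} = 0 ⇒ p_{Aroma} = 44.3 + 0.2p_{Brew}.
At p_{Brew} = 101: p_{Aroma} = 44.3 + 0.2·101 = 64.5.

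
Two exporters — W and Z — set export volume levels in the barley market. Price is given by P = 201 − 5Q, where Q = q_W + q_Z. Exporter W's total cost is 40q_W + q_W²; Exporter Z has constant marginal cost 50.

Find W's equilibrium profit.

Exporter W's profit: π = q_W(201 − 5(q_W + q_Z)) − 40q_W − q_W².
∂π/∂q_W = 161 − 12q_W − 5q_Z = 0, so q_W = 161/12 − (5/12)q_Z.
For Z: ∂π/∂q_Z = 151 − 10q_Z − 5q_W = 0 ⇒ q_Z = 15.1 − 0.5q_W.
Plugging q_Z into W's best response: q_W = 161/12 − (5/12)(15.1 − 0.5q_W) ⇒ (19/24)q_W = 7.125, so q_W = 9.
Then q_Z = 15.1 − 0.5·9 = 10.6.
Price P = 201 − 5·19.6 = 103.
W's profit: (103 − 40)·9 − (9)² = 486.

486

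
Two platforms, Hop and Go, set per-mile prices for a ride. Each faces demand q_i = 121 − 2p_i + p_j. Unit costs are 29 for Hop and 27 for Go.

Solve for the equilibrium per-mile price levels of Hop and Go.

Hop's profit: π = (p_{Hop} − 29)(121 − 2p_{Hop} + p_{Go}).
∂π/∂p_{Hop} = 179 − 4p_{Hop} + p_{Go} = 0 ⇒ p_{Hop} = 44.75 + 0.25p_{Go}.
Similarly p_{Go} = 43.75 + 0.25p_{Hop}.
Solving the two reaction functions simultaneously: (1 − (0.25)(0.25))p_{Hop} = 44.75 + 0.25·43.75, so 0.9375p_{Hop} = 55.6875 and p_{Hop} = 59.4.
Then p_{Go} = 43.75 + 0.25·59.4 = 58.6.

59.4, 58.6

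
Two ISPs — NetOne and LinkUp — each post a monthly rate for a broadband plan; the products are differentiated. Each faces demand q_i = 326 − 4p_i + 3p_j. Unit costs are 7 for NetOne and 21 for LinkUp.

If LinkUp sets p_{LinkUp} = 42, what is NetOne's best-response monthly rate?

60

NetOne's profit: π = (p_{NetOne} − 7)(326 − 4p_{NetOne} + 3p_{LinkUp}).
∂π/∂p_{NetOne} = 354 − 8p_{NetOne} + 3p_{LinkUp} = 0 ⇒ p_{NetOne} = 44.25 + 0.375p_{LinkUp}.
At p_{LinkUp} = 42: p_{NetOne} = 44.25 + 0.375·42 = 60.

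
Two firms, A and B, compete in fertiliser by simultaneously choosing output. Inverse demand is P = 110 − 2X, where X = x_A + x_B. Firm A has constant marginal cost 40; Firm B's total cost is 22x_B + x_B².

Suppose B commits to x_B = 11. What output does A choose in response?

Firm A's profit: π = x_A(110 − 2(x_A + x_B)) − 40x_A.
∂π/∂x_A = 70 − 4x_A − 2x_B = 0, so x_A = 17.5 − 0.5x_B.
At x_B = 11: x_A = 17.5 − 0.5·11 = 12.

12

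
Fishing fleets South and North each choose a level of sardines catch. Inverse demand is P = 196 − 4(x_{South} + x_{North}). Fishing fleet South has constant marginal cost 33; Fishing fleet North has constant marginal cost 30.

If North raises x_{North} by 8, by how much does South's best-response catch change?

-4

Fishing fleet South's profit: π = x_{South}(196 − 4(x_{South} + x_{North})) − 33x_{South}.
∂π/∂x_{South} = 163 − 8x_{South} − 4x_{North} = 0, so x_{South} = 20.375 − 0.5x_{North}.
The reaction-function slope is −0.5, so an 8-unit rise in x_{North} moves x_{South} by −0.5 × 8 = −4. South's best response falls — the actions are strategic substitutes.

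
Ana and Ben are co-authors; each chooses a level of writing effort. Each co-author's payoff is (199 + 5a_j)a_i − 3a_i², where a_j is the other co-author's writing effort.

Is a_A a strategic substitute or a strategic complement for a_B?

Ana's payoff is (199 + 5a_B)a_A − 3a_A².
∂π/∂a_A = 199 + 5a_B − 6a_A = 0, so a_A = 199/6 + (5/6)a_B.
The best-response slope da_A/da_B = 5/6 > 0: the reaction function is upward-sloping, so the choices are strategic complements.

strategic complements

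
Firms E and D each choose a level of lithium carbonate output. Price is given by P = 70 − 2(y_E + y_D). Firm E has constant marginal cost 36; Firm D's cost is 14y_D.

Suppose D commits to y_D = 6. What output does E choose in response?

Firm E's profit: π = y_E(70 − 2(y_E + y_D)) − 36y_E.
∂π/∂y_E = 34 − 4y_E − 2y_D = 0, so y_E = 8.5 − 0.5y_D.
At y_D = 6: y_E = 8.5 − 0.5·6 = 5.5.

5.5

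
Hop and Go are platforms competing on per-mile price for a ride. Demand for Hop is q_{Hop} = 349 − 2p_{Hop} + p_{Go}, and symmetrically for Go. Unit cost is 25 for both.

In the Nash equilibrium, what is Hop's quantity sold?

216

Hop's profit: π = (p_{Hop} − 25)(349 − 2p_{Hop} + p_{Go}).
∂π/∂p_{Hop} = 399 − 4p_{Hop} + p_{Go} = 0 ⇒ p_{Hop} = 99.75 + 0.25p_{Go}.
Setting p_{Hop} = p_{Go} in the reaction function: p_{Hop} = 99.75 + 0.25p_{Hop}, so p_{Hop} = 99.75 / 0.75 = 133.
q_{Hop} = 349 − 2·133 + 133 = 216.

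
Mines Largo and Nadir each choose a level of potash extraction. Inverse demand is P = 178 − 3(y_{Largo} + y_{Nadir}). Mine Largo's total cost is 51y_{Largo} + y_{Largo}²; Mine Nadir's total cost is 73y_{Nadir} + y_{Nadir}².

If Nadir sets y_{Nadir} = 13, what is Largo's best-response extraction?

Mine Largo's profit: π = y_{Largo}(178 − 3(y_{Largo} + y_{Nadir})) − 51y_{Largo} − y_{Largo}².
∂π/∂y_{Largo} = 127 − 8y_{Largo} − 3y_{Nadir} = 0, so y_{Largo} = 15.875 − 0.375y_{Nadir}.
At y_{Nadir} = 13: y_{Largo} = 15.875 − 0.375·13 = 11.

11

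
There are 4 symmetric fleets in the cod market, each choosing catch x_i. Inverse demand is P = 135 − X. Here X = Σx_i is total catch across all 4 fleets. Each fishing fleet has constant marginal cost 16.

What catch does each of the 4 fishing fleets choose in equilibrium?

23.8

A representative fishing fleet's profit is π_i = x_i(135 − X) − 16x_i, with X = x_i + Σ_{j≠i} x_j.
First-order condition: 119 − 2x_i − Σ_{j≠i} x_j = 0.
In a symmetric equilibrium every fishing fleet chooses the same x, so Σ_{j≠i} x_j = 3x. The condition becomes 119 − 5x = 0, giving x = 119/5 = 23.8.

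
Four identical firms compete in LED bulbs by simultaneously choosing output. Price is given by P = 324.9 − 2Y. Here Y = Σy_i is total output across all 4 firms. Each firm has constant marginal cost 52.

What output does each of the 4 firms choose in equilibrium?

A representative firm's profit is π_i = y_i(324.9 − 2Y) − 52y_i, with Y = y_i + Σ_{j≠i} y_j.
First-order condition: 272.9 − 4y_i − 2Σ_{j≠i} y_j = 0.
In a symmetric equilibrium every firm chooses the same y, so Σ_{j≠i} y_j = 3y. The condition becomes 272.9 − 10y = 0, giving y = 272.9/10 = 27.29.

27.29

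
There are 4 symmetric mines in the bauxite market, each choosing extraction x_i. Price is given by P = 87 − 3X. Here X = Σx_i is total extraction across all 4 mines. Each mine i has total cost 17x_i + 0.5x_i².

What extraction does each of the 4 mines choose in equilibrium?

A representative mine's profit is π_i = x_i(87 − 3X) − 17x_i − 0.5x_i², with X = x_i + Σ_{j≠i} x_j.
First-order condition: 70 − 7x_i − 3Σ_{j≠i} x_j = 0.
Imposing symmetry (x_j = x for all j) turns Σ_{j≠i} x_j into 3x, so 70 = 16x and x = 4.375.

4.375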